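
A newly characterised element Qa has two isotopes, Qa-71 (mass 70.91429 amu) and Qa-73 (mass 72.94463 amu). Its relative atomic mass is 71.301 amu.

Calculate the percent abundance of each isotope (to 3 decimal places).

Qa-71: 80.953%, Qa-73: 19.047%

Writing the weighted mean with unknown fraction x of Qa-71:
70.91429·x + 72.94463·(1 − x) = 71.301
(70.91429 − 72.94463)·x = 71.301 − 72.94463
x = -1.64363 / -2.03034 = 0.80953 → 80.953% Qa-71, 19.047% Qa-73.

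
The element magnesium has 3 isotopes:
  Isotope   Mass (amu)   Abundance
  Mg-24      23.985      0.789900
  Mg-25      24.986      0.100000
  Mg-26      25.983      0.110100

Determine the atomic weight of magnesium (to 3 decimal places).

Weight each isotope mass by its fractional abundance: 0.789900 × 23.985 + 0.100000 × 24.986 + 0.110100 × 25.983
= 18.9458 + 2.4986 + 2.8607 = 24.3051 amu

24.305 amu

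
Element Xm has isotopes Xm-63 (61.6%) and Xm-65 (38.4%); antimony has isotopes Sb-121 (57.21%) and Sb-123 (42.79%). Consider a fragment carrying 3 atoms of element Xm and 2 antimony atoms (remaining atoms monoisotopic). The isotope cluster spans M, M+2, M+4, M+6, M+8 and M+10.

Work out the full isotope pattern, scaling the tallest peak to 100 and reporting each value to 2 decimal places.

22.11 : 74.42 : 100.00 : 67.05 : 22.43 : 3.00

Element Xm pattern (n=3): 0.2337449 : 0.43713331 : 0.27249869 : 0.0566231
Antimony pattern (n=2): 0.32729841 : 0.48960318 : 0.18309841
Convolve the two distributions (both contribute in 2-u steps):
  M: 0.2337449×0.32729841 = 0.076504
  M+2: 0.2337449×0.48960318 + 0.43713331×0.32729841 = 0.257515
  M+4: 0.2337449×0.18309841 + 0.43713331×0.48960318 + 0.27249869×0.32729841 = 0.346009
  M+6: 0.43713331×0.18309841 + 0.27249869×0.48960318 + 0.0566231×0.32729841 = 0.231987
  M+8: 0.27249869×0.18309841 + 0.0566231×0.48960318 = 0.077617
  M+10: 0.0566231×0.18309841 = 0.010368
Scale to base peak (0.346009) = 100: 22.11 : 74.42 : 100.00 : 67.05 : 22.43 : 3.00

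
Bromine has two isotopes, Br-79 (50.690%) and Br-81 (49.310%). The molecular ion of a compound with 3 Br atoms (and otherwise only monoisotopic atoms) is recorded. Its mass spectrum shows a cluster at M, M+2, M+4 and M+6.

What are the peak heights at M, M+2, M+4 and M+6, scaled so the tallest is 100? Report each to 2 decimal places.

34.27 : 100.00 : 97.28 : 31.54

Each Br atom is independently Br-79 (p = 0.50690) or Br-81 (q = 0.49310); the cluster is the binomial expansion (p + q)^3.
P(M) = 0.50690^3 = 0.130247
P(M+2) = 3 × 0.50690^2 × 0.49310^1 = 0.380103
P(M+4) = 3 × 0.50690^1 × 0.49310^2 = 0.369755
P(M+6) = 0.49310^3 = 0.119896
The M+2 peak is largest (0.380103); scaling to 100 gives 34.27 : 100.00 : 97.28 : 31.54.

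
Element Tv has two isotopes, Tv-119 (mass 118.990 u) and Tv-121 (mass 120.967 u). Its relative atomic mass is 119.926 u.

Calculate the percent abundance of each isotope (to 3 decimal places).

Let x be the fractional abundance of Tv-119; then Tv-121 has abundance 1 − x.
118.990·x + 120.967·(1 − x) = 119.926
(118.990 − 120.967)·x = 119.926 − 120.967
x = -1.041 / -1.977 = 0.52656 → 52.656% Tv-119, 47.344% Tv-121.

Tv-119: 52.656%, Tv-121: 47.344%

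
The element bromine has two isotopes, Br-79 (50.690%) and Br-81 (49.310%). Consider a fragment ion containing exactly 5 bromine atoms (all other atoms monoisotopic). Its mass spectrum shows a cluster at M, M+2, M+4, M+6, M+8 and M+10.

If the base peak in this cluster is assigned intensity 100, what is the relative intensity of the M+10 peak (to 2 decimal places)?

Term probabilities: M 0.0335, M+2 0.1628, M+4 0.3167, M+6 0.3081, M+8 0.1498, M+10 0.0292. Base peak = M+4.
P(M+4) = C(5,2) × 0.50690^3 × 0.49310^2 = 10 × 0.13024674 × 0.24314761 = 0.316692 (base)
P(M+10) = C(5,5) × 0.50690^0 × 0.49310^5 = 1 × 1.0000 × 0.02915245 = 0.029152
Relative intensity = 0.029152 / 0.316692 × 100 = 9.21

9.21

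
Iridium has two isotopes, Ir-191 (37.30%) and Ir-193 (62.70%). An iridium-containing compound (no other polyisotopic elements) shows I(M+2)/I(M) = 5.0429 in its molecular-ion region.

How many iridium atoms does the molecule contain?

With n Ir atoms, P(M+2)/P(M) = C(n,1)·p^(n−1)q / p^n = n·q/p = n · 0.6270/0.3730.
n = 5.0429 × 0.3730/0.6270 = 3.00 ≈ 3

3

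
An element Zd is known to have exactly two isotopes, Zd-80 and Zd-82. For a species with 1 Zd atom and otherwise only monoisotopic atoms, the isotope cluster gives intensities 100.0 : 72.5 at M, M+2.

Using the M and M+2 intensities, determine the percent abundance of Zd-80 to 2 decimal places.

If p is the fraction of Zd that is Zd-80, then I(M+2)/I(M) = [C(1,1)·p^0·(1−p)] / p^1 = 1·(1−p)/p = 72.5/100.0 = 0.7250
(1−p)/p = 0.7250/1 = 0.7250  ⇒  p = 1/(1 + 0.7250) = 0.5797
Zd-80: 57.97%, Zd-82: 42.03%.

57.97%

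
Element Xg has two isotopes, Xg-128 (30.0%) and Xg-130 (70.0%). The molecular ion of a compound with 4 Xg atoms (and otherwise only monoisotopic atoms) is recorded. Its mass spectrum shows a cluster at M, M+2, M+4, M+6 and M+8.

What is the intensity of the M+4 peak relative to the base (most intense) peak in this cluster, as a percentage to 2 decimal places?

64.29%

(0.300 + 0.700)^4 gives M 0.0081, M+2 0.0756, M+4 0.2646, M+6 0.4116, M+8 0.2401; the largest is M+6.
P(M+6) = C(4,3) × 0.300^1 × 0.700^3 = 4 × 0.3000 × 0.3430 = 0.411600 (base)
P(M+4) = C(4,2) × 0.300^2 × 0.700^2 = 6 × 0.0900 × 0.4900 = 0.264600
Relative intensity = 0.264600 / 0.411600 × 100 = 64.29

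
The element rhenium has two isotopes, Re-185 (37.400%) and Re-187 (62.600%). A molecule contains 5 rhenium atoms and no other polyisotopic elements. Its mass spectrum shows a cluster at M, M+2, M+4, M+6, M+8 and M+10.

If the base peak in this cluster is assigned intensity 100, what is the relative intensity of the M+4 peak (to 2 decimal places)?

59.74

(0.37400 + 0.62600)^5 gives M 0.0073, M+2 0.0612, M+4 0.2050, M+6 0.3431, M+8 0.2872, M+10 0.0961; the largest is M+6.
P(M+6) = C(5,3) × 0.37400^2 × 0.62600^3 = 10 × 0.139876 × 0.24531438 = 0.343136 (base)
P(M+4) = C(5,2) × 0.37400^3 × 0.62600^2 = 10 × 0.05231362 × 0.391876 = 0.205005
Relative intensity = 0.205005 / 0.343136 × 100 = 59.74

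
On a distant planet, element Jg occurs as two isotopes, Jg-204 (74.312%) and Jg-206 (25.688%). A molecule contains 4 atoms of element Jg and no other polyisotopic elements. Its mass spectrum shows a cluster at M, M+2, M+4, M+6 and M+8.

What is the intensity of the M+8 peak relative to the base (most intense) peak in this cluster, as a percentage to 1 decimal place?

Term probabilities: M 0.3050, M+2 0.4217, M+4 0.2186, M+6 0.0504, M+8 0.0044. Base peak = M+2.
P(M+2) = C(4,1) × 0.74312^3 × 0.25688^1 = 4 × 0.41037118 × 0.25688 = 0.421665 (base)
P(M+8) = C(4,4) × 0.74312^0 × 0.25688^4 = 1 × 1.0000 × 0.00435433 = 0.004354
Relative intensity = 0.004354 / 0.421665 × 100 = 1.0

1.0%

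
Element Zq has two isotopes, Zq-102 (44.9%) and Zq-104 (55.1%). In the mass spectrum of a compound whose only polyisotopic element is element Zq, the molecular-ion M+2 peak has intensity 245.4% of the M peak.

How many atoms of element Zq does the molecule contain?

2

For n independent Zq atoms, I(M+2)/I(M) = n · (abundance Zq-104) / (abundance Zq-102) = n · 0.551/0.449.
n = 2.454 × 0.449/0.551 = 2.00 ≈ 2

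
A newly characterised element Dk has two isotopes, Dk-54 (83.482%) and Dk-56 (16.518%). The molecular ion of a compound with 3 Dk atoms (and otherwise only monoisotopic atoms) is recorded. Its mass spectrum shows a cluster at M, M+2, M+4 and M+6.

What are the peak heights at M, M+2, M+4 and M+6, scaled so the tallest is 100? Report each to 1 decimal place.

100.0 : 59.4 : 11.7 : 0.8

The 3 Dk atoms are independent, so intensities follow the terms of (0.83482 + 0.16518)^3.
P(M) = 0.83482^3 = 0.581806
P(M+2) = 3 × 0.83482^2 × 0.16518^1 = 0.345354
P(M+4) = 3 × 0.83482^1 × 0.16518^2 = 0.068333
P(M+6) = 0.16518^3 = 0.004507
The M peak is largest (0.581806); scaling to 100 gives 100.0 : 59.4 : 11.7 : 0.8.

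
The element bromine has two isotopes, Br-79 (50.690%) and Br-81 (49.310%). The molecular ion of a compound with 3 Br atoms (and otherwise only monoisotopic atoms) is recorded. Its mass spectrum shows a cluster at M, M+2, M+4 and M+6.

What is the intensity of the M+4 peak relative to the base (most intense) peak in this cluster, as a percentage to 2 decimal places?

(0.50690 + 0.49310)^3 gives M 0.1302, M+2 0.3801, M+4 0.3698, M+6 0.1199; the largest is M+2.
P(M+2) = C(3,1) × 0.50690^2 × 0.49310^1 = 3 × 0.25694761 × 0.4931 = 0.380103 (base)
P(M+4) = C(3,2) × 0.50690^1 × 0.49310^2 = 3 × 0.5069 × 0.24314761 = 0.369755
Relative intensity = 0.369755 / 0.380103 × 100 = 97.28

97.28%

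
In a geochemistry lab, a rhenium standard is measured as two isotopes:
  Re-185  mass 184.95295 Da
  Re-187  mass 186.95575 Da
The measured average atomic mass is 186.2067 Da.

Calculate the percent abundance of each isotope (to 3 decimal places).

Re-185: 37.400%, Re-187: 62.600%

Let x be the fractional abundance of Re-185; then Re-187 has abundance 1 − x.
184.95295·x + 186.95575·(1 − x) = 186.2067
(184.95295 − 186.95575)·x = 186.2067 − 186.95575
x = -0.74905 / -2.00280 = 0.37400 → 37.400% Re-185, 62.600% Re-187.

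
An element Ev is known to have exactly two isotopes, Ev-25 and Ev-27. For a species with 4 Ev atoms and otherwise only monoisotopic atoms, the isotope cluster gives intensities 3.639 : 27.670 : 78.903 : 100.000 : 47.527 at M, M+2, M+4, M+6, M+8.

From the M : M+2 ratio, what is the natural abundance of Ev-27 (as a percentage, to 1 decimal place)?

If p is the fraction of Ev that is Ev-25, then I(M+2)/I(M) = [C(4,1)·p^3·(1−p)] / p^4 = 4·(1−p)/p = 27.670/3.639 = 7.6037
(1−p)/p = 7.6037/4 = 1.9009  ⇒  p = 1/(1 + 1.9009) = 0.3447
Ev-25: 34.5%, Ev-27: 65.5%.

65.5%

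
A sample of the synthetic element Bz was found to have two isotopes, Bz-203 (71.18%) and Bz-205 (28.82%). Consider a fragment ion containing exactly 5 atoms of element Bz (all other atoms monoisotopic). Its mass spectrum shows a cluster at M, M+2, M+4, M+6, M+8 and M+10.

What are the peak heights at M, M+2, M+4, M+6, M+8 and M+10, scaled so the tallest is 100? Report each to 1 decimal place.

49.4 : 100.0 : 81.0 : 32.8 : 6.6 : 0.5

Expanding (0.7118 + 0.2882)^5:
P(M) = 0.7118^5 = 0.182722
P(M+2) = 5 × 0.7118^4 × 0.2882^1 = 0.369910
P(M+4) = 10 × 0.7118^3 × 0.2882^2 = 0.299545
P(M+6) = 10 × 0.7118^2 × 0.2882^3 = 0.121282
P(M+8) = 5 × 0.7118^1 × 0.2882^4 = 0.024553
P(M+10) = 0.2882^5 = 0.001988
The M+2 peak is largest (0.369910); scaling to 100 gives 49.4 : 100.0 : 81.0 : 32.8 : 6.6 : 0.5.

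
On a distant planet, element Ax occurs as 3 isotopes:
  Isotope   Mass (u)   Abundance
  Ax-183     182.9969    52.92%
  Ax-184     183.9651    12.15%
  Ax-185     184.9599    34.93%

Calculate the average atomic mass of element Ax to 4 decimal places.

Ar = Σ fᵢ·mᵢ = 0.5292 × 182.9969 + 0.1215 × 183.9651 + 0.3493 × 184.9599
= 96.84196 + 22.35176 + 64.60649 = 183.80021 u

183.8002 u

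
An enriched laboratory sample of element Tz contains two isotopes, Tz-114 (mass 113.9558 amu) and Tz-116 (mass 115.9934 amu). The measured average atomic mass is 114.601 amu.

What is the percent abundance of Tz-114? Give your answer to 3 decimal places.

68.335%

Let x be the fractional abundance of Tz-114; then Tz-116 has abundance 1 − x.
113.9558·x + 115.9934·(1 − x) = 114.601
(113.9558 − 115.9934)·x = 114.601 − 115.9934
x = -1.3924 / -2.0376 = 0.68335 → 68.335% Tz-114, 31.665% Tz-116.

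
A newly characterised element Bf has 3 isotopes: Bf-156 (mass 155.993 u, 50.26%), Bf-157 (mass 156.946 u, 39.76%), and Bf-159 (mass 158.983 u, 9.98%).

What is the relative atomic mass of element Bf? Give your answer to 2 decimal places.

Average mass = Σ (abundance × isotope mass) = 0.5026 × 155.993 + 0.3976 × 156.946 + 0.0998 × 158.983
= 78.4021 + 62.4017 + 15.8665 = 156.6703 u

156.67 u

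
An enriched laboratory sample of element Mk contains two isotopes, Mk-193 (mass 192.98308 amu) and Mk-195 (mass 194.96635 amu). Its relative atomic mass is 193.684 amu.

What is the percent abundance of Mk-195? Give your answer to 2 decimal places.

Let x be the fractional abundance of Mk-193; then Mk-195 has abundance 1 − x.
192.98308·x + 194.96635·(1 − x) = 193.684
(192.98308 − 194.96635)·x = 193.684 − 194.96635
x = -1.28235 / -1.98327 = 0.64658 → 64.66% Mk-193, 35.34% Mk-195.

35.34%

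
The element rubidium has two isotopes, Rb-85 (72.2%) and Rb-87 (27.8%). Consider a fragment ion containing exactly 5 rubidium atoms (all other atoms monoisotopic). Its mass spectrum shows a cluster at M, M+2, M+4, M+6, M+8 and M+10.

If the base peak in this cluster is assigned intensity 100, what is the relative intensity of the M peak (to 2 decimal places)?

(0.722 + 0.278)^5 gives M 0.1962, M+2 0.3777, M+4 0.2909, M+6 0.1120, M+8 0.0216, M+10 0.0017; the largest is M+2.
P(M+2) = C(5,1) × 0.722^4 × 0.278^1 = 5 × 0.27173701 × 0.2780 = 0.377714 (base)
P(M) = C(5,0) × 0.722^5 × 0.278^0 = 1 × 0.19619412 × 1.0000 = 0.196194
Relative intensity = 0.196194 / 0.377714 × 100 = 51.94

51.94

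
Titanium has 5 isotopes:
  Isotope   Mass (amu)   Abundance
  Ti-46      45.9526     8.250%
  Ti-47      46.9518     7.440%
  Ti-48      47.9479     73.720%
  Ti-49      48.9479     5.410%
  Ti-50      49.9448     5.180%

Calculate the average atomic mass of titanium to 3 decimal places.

47.867 amu

Average mass = Σ (abundance × isotope mass) = 0.08250 × 45.9526 + 0.07440 × 46.9518 + 0.73720 × 47.9479 + 0.05410 × 48.9479 + 0.05180 × 49.9448
= 3.79109 + 3.49321 + 35.34719 + 2.64808 + 2.58714 = 47.86671 amu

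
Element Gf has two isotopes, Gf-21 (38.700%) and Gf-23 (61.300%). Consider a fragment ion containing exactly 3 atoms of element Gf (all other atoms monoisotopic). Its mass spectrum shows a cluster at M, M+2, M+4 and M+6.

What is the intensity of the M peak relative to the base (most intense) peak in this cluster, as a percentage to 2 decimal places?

Term probabilities: M 0.0580, M+2 0.2754, M+4 0.4363, M+6 0.2303. Base peak = M+4.
P(M+4) = C(3,2) × 0.38700^1 × 0.61300^2 = 3 × 0.3870 × 0.375769 = 0.436268 (base)
P(M) = C(3,0) × 0.38700^3 × 0.61300^0 = 1 × 0.0579606 × 1.0000 = 0.057961
Relative intensity = 0.057961 / 0.436268 × 100 = 13.29

13.29%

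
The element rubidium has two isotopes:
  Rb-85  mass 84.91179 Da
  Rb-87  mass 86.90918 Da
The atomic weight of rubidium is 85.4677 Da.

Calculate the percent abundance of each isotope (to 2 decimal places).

Rb-85: 72.17%, Rb-87: 27.83%

Let x be the fractional abundance of Rb-85; then Rb-87 has abundance 1 − x.
84.91179·x + 86.90918·(1 − x) = 85.4677
(84.91179 − 86.90918)·x = 85.4677 − 86.90918
x = -1.44148 / -1.99739 = 0.72168 → 72.17% Rb-85, 27.83% Rb-87.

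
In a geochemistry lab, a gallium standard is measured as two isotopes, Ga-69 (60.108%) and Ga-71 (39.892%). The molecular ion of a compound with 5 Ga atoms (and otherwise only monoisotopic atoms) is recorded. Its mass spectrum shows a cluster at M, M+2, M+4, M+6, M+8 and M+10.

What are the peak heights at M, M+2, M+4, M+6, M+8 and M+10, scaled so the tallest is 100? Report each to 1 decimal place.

Each Ga atom is independently Ga-69 (p = 0.60108) or Ga-71 (q = 0.39892); the cluster is the binomial expansion (p + q)^5.
P(M) = 0.60108^5 = 0.078462
P(M+2) = 5 × 0.60108^4 × 0.39892^1 = 0.260366
P(M+4) = 10 × 0.60108^3 × 0.39892^2 = 0.345596
P(M+6) = 10 × 0.60108^2 × 0.39892^3 = 0.229362
P(M+8) = 5 × 0.60108^1 × 0.39892^4 = 0.076111
P(M+10) = 0.39892^5 = 0.010103
The M+4 peak is largest (0.345596); scaling to 100 gives 22.7 : 75.3 : 100.0 : 66.4 : 22.0 : 2.9.

22.7 : 75.3 : 100.0 : 66.4 : 22.0 : 2.9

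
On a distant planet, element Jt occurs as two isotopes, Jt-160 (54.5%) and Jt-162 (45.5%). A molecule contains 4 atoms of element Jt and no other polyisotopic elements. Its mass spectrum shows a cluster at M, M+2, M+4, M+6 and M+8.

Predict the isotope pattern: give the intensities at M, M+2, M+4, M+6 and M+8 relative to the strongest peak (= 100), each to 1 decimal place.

Each Jt atom is independently Jt-160 (p = 0.545) or Jt-162 (q = 0.455); the cluster is the binomial expansion (p + q)^4.
P(M) = 0.545^4 = 0.088224
P(M+2) = 4 × 0.545^3 × 0.455^1 = 0.294619
P(M+4) = 6 × 0.545^2 × 0.455^2 = 0.368950
P(M+6) = 4 × 0.545^1 × 0.455^3 = 0.205348
P(M+8) = 0.455^4 = 0.042859
The M+4 peak is largest (0.368950); scaling to 100 gives 23.9 : 79.9 : 100.0 : 55.7 : 11.6.

23.9 : 79.9 : 100.0 : 55.7 : 11.6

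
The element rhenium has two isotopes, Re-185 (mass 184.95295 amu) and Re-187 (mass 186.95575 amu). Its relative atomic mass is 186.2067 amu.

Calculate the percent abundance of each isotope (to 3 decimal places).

Re-185: 37.400%, Re-187: 62.600%

Writing the weighted mean with unknown fraction x of Re-185:
184.95295·x + 186.95575·(1 − x) = 186.2067
(184.95295 − 186.95575)·x = 186.2067 − 186.95575
x = -0.74905 / -2.00280 = 0.37400 → 37.400% Re-185, 62.600% Re-187.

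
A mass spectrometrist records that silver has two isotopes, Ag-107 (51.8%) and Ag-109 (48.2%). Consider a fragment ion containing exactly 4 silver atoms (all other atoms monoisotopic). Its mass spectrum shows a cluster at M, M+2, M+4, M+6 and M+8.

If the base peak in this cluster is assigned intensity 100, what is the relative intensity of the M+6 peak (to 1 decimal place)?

62.0

Term probabilities: M 0.0720, M+2 0.2680, M+4 0.3740, M+6 0.2320, M+8 0.0540. Base peak = M+4.
P(M+4) = C(4,2) × 0.518^2 × 0.482^2 = 6 × 0.268324 × 0.232324 = 0.374029 (base)
P(M+6) = C(4,3) × 0.518^1 × 0.482^3 = 4 × 0.5180 × 0.11198017 = 0.232023
Relative intensity = 0.232023 / 0.374029 × 100 = 62.0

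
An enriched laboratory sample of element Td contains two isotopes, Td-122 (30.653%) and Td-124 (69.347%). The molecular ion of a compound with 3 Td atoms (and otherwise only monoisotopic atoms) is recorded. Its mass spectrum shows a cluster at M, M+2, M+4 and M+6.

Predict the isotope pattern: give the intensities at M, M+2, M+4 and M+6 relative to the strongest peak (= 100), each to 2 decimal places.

Each Td atom is independently Td-122 (p = 0.30653) or Td-124 (q = 0.69347); the cluster is the binomial expansion (p + q)^3.
P(M) = 0.30653^3 = 0.028802
P(M+2) = 3 × 0.30653^2 × 0.69347^1 = 0.195477
P(M+4) = 3 × 0.30653^1 × 0.69347^2 = 0.442231
P(M+6) = 0.69347^3 = 0.333490
The M+4 peak is largest (0.442231); scaling to 100 gives 6.51 : 44.20 : 100.00 : 75.41.

6.51 : 44.20 : 100.00 : 75.41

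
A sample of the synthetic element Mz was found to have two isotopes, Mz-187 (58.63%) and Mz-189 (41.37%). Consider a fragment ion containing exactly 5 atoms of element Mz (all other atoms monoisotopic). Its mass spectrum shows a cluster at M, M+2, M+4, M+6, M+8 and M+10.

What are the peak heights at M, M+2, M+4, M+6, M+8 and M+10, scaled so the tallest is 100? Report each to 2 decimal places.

20.08 : 70.86 : 100.00 : 70.56 : 24.89 : 3.51

The 5 Mz atoms are independent, so intensities follow the terms of (0.5863 + 0.4137)^5.
P(M) = 0.5863^5 = 0.069279
P(M+2) = 5 × 0.5863^4 × 0.4137^1 = 0.244419
P(M+4) = 10 × 0.5863^3 × 0.4137^2 = 0.344930
P(M+6) = 10 × 0.5863^2 × 0.4137^3 = 0.243386
P(M+8) = 5 × 0.5863^1 × 0.4137^4 = 0.085868
P(M+10) = 0.4137^5 = 0.012118
The M+4 peak is largest (0.344930); scaling to 100 gives 20.08 : 70.86 : 100.00 : 70.56 : 24.89 : 3.51.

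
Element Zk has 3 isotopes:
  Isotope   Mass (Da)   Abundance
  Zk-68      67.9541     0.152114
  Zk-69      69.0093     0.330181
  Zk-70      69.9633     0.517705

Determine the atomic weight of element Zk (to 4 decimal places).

69.3427 Da

Ar = Σ fᵢ·mᵢ = 0.152114 × 67.9541 + 0.330181 × 69.0093 + 0.517705 × 69.9633
= 10.33677 + 22.78556 + 36.22035 = 69.34268 Da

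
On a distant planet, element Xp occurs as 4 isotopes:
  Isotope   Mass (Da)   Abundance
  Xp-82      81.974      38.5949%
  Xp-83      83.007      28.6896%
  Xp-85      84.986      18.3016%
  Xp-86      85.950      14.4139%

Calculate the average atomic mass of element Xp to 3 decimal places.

83.395 Da

The abundance-weighted mean is 0.385949 × 81.974 + 0.286896 × 83.007 + 0.183016 × 84.986 + 0.144139 × 85.950
= 31.6378 + 23.8144 + 15.5538 + 12.3887 = 83.3947 Da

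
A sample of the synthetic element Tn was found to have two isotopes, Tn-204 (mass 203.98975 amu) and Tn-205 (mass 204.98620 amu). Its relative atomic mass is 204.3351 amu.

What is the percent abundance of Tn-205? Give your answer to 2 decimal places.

34.66%

Writing the weighted mean with unknown fraction x of Tn-204:
203.98975·x + 204.98620·(1 − x) = 204.3351
(203.98975 − 204.98620)·x = 204.3351 − 204.98620
x = -0.65110 / -0.99645 = 0.65342 → 65.34% Tn-204, 34.66% Tn-205.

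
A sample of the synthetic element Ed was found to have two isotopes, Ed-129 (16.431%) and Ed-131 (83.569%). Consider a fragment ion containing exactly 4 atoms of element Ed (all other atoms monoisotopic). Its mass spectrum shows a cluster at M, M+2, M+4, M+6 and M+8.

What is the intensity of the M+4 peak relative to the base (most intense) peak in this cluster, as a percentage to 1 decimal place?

Binomial terms of (0.16431 + 0.83569)^4: M 0.0007, M+2 0.0148, M+4 0.1131, M+6 0.3836, M+8 0.4877 → M+8 is the base peak.
P(M+8) = C(4,4) × 0.16431^0 × 0.83569^4 = 1 × 1.0000 × 0.48773152 = 0.487732 (base)
P(M+4) = C(4,2) × 0.16431^2 × 0.83569^2 = 6 × 0.02699778 × 0.69837778 = 0.113128
Relative intensity = 0.113128 / 0.487732 × 100 = 23.2

23.2%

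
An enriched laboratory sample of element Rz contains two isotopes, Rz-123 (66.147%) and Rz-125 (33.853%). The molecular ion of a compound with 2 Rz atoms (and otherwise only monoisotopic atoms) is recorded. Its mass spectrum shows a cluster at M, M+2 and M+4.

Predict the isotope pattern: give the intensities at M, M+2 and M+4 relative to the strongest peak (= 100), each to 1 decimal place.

Each Rz atom is independently Rz-123 (p = 0.66147) or Rz-125 (q = 0.33853); the cluster is the binomial expansion (p + q)^2.
P(M) = 0.66147^2 = 0.437543
P(M+2) = 2 × 0.66147^1 × 0.33853^1 = 0.447855
P(M+4) = 0.33853^2 = 0.114603
The M+2 peak is largest (0.447855); scaling to 100 gives 97.7 : 100.0 : 25.6.

97.7 : 100.0 : 25.6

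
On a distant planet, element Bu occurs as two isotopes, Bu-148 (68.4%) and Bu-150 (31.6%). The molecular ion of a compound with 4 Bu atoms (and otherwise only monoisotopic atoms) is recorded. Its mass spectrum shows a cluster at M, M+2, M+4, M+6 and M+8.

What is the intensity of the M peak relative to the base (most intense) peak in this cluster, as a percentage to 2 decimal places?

Binomial terms of (0.684 + 0.316)^4: M 0.2189, M+2 0.4045, M+4 0.2803, M+6 0.0863, M+8 0.0100 → M+2 is the base peak.
P(M+2) = C(4,1) × 0.684^3 × 0.316^1 = 4 × 0.3200135 × 0.3160 = 0.404497 (base)
P(M) = C(4,0) × 0.684^4 × 0.316^0 = 1 × 0.21888924 × 1.0000 = 0.218889
Relative intensity = 0.218889 / 0.404497 × 100 = 54.11

54.11%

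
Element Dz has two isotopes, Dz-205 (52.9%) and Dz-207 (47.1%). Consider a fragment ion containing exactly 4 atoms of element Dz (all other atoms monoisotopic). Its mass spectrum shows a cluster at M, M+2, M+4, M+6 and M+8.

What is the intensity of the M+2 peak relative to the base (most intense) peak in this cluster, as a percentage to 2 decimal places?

74.88%

Term probabilities: M 0.0783, M+2 0.2789, M+4 0.3725, M+6 0.2211, M+8 0.0492. Base peak = M+4.
P(M+4) = C(4,2) × 0.529^2 × 0.471^2 = 6 × 0.279841 × 0.221841 = 0.372481 (base)
P(M+2) = C(4,1) × 0.529^3 × 0.471^1 = 4 × 0.14803589 × 0.4710 = 0.278900
Relative intensity = 0.278900 / 0.372481 × 100 = 74.88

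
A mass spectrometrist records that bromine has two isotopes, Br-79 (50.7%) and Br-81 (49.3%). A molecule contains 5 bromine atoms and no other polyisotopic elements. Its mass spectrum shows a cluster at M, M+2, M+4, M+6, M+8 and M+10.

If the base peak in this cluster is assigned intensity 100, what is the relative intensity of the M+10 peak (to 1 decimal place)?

Term probabilities: M 0.0335, M+2 0.1629, M+4 0.3168, M+6 0.3080, M+8 0.1497, M+10 0.0291. Base peak = M+4.
P(M+4) = C(5,2) × 0.507^3 × 0.493^2 = 10 × 0.13032384 × 0.243049 = 0.316751 (base)
P(M+10) = C(5,5) × 0.507^0 × 0.493^5 = 1 × 1.0000 × 0.0291229 = 0.029123
Relative intensity = 0.029123 / 0.316751 × 100 = 9.2

9.2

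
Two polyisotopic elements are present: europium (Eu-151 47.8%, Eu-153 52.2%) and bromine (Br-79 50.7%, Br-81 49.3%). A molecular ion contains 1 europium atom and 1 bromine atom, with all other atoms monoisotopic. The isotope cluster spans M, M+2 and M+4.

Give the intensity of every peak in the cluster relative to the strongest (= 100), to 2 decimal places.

48.44 : 100.00 : 51.44

Europium pattern (n=1): 0.4780 : 0.5220
Bromine pattern (n=1): 0.5070 : 0.4930
Convolve the two distributions (both contribute in 2-u steps):
  M: 0.4780×0.5070 = 0.242346
  M+2: 0.4780×0.4930 + 0.5220×0.5070 = 0.500308
  M+4: 0.5220×0.4930 = 0.257346
Scale to base peak (0.500308) = 100: 48.44 : 100.00 : 51.44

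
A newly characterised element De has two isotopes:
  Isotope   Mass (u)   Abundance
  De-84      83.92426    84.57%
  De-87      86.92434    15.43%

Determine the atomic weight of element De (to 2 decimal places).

84.39 u

Average mass = Σ (abundance × isotope mass) = 0.8457 × 83.92426 + 0.1543 × 86.92434
= 70.974747 + 13.412426 = 84.387173 u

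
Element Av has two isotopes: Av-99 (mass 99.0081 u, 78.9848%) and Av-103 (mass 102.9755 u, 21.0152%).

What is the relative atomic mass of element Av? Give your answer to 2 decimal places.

Weight each isotope mass by its fractional abundance: 0.789848 × 99.0081 + 0.210152 × 102.9755
= 78.20135 + 21.64051 = 99.84186 u

99.84 u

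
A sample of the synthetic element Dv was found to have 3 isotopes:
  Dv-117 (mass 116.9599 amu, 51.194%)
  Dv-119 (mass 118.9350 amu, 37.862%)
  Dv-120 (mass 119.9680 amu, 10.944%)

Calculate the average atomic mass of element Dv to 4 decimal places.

The abundance-weighted mean is 0.51194 × 116.9599 + 0.37862 × 118.9350 + 0.10944 × 119.9680
= 59.87645 + 45.03117 + 13.12930 = 118.03692 amu

118.0369 amu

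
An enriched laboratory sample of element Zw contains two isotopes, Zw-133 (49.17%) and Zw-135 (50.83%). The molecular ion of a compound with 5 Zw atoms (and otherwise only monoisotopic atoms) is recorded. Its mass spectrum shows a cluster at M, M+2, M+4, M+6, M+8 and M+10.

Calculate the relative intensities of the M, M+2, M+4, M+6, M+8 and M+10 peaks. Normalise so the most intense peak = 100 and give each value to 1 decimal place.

9.1 : 46.8 : 96.7 : 100.0 : 51.7 : 10.7

Expanding (0.4917 + 0.5083)^5:
P(M) = 0.4917^5 = 0.028741
P(M+2) = 5 × 0.4917^4 × 0.5083^1 = 0.148556
P(M+4) = 10 × 0.4917^3 × 0.5083^2 = 0.307143
P(M+6) = 10 × 0.4917^2 × 0.5083^3 = 0.317512
P(M+8) = 5 × 0.4917^1 × 0.5083^4 = 0.164116
P(M+10) = 0.5083^5 = 0.033931
The M+6 peak is largest (0.317512); scaling to 100 gives 9.1 : 46.8 : 96.7 : 100.0 : 51.7 : 10.7.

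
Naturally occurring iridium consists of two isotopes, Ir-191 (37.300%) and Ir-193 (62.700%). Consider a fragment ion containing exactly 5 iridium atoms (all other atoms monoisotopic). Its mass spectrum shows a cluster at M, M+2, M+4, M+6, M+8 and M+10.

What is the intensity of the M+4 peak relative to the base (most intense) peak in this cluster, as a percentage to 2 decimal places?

(0.37300 + 0.62700)^5 gives M 0.0072, M+2 0.0607, M+4 0.2040, M+6 0.3429, M+8 0.2882, M+10 0.0969; the largest is M+6.
P(M+6) = C(5,3) × 0.37300^2 × 0.62700^3 = 10 × 0.139129 × 0.24649188 = 0.342942 (base)
P(M+4) = C(5,2) × 0.37300^3 × 0.62700^2 = 10 × 0.05189512 × 0.393129 = 0.204015
Relative intensity = 0.204015 / 0.342942 × 100 = 59.49

59.49%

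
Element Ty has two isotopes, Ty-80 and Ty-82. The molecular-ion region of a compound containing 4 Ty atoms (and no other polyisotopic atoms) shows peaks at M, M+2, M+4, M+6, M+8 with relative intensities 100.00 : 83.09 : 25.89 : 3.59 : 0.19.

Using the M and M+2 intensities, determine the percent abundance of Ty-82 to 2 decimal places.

Write p for the Ty-80 fraction. I(M+2)/I(M) = [C(4,1)·p^3·(1−p)] / p^4 = 4·(1−p)/p = 83.09/100.00 = 0.8309
(1−p)/p = 0.8309/4 = 0.2077  ⇒  p = 1/(1 + 0.2077) = 0.8280
Ty-80: 82.80%, Ty-82: 17.20%.

17.20%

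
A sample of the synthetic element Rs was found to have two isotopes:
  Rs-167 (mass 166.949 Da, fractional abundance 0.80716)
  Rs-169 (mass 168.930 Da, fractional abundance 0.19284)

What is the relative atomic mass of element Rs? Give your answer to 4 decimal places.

Weight each isotope mass by its fractional abundance: 0.80716 × 166.949 + 0.19284 × 168.930
= 134.75455 + 32.57646 = 167.33101 Da

167.3310 Da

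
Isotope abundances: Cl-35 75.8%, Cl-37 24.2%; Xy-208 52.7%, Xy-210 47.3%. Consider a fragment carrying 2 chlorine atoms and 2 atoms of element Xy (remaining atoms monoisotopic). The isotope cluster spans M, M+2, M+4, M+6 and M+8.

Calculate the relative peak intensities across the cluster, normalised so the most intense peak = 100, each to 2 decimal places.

41.09 : 100.00 : 84.39 : 28.65 : 3.37

Chlorine pattern (n=2): 0.574564 : 0.366872 : 0.058564
Element Xy pattern (n=2): 0.277729 : 0.498542 : 0.223729
Convolve the two distributions (both contribute in 2-u steps):
  M: 0.574564×0.277729 = 0.159573
  M+2: 0.574564×0.498542 + 0.366872×0.277729 = 0.388335
  M+4: 0.574564×0.223729 + 0.366872×0.498542 + 0.058564×0.277729 = 0.327713
  M+6: 0.366872×0.223729 + 0.058564×0.498542 = 0.111277
  M+8: 0.058564×0.223729 = 0.013102
Scale to base peak (0.388335) = 100: 41.09 : 100.00 : 84.39 : 28.65 : 3.37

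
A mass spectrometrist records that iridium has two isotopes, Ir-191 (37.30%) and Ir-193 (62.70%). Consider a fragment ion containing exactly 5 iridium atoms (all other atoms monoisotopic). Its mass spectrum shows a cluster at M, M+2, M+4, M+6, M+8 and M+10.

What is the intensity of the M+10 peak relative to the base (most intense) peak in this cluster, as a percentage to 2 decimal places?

28.26%

(0.3730 + 0.6270)^5 gives M 0.0072, M+2 0.0607, M+4 0.2040, M+6 0.3429, M+8 0.2882, M+10 0.0969; the largest is M+6.
P(M+6) = C(5,3) × 0.3730^2 × 0.6270^3 = 10 × 0.139129 × 0.24649188 = 0.342942 (base)
P(M+10) = C(5,5) × 0.3730^0 × 0.6270^5 = 1 × 1.0000 × 0.09690311 = 0.096903
Relative intensity = 0.096903 / 0.342942 × 100 = 28.26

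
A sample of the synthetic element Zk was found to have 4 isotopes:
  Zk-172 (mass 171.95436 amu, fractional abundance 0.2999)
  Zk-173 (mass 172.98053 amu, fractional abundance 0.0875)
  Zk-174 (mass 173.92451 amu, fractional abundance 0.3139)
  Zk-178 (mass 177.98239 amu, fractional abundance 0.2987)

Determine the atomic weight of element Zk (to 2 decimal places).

174.46 amu

The abundance-weighted mean is 0.2999 × 171.95436 + 0.0875 × 172.98053 + 0.3139 × 173.92451 + 0.2987 × 177.98239
= 51.569113 + 15.135796 + 54.594904 + 53.163340 = 174.463153 amu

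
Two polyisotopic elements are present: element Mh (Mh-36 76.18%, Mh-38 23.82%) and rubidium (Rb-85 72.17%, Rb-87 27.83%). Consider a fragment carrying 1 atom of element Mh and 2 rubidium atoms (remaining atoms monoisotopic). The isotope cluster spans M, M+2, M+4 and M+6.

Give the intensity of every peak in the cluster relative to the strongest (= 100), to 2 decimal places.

Element Mh pattern (n=1): 0.7618 : 0.2382
Rubidium pattern (n=2): 0.52085089 : 0.40169822 : 0.07745089
Convolve the two distributions (both contribute in 2-u steps):
  M: 0.7618×0.52085089 = 0.396784
  M+2: 0.7618×0.40169822 + 0.2382×0.52085089 = 0.430080
  M+4: 0.7618×0.07745089 + 0.2382×0.40169822 = 0.154687
  M+6: 0.2382×0.07745089 = 0.018449
Scale to base peak (0.430080) = 100: 92.26 : 100.00 : 35.97 : 4.29

92.26 : 100.00 : 35.97 : 4.29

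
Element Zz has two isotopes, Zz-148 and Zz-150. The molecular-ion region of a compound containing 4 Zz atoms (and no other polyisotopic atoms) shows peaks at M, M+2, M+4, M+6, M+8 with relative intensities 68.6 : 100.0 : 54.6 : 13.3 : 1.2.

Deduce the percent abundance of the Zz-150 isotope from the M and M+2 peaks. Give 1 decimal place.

26.7%

Let p = fractional abundance of Zz-148. I(M+2)/I(M) = [C(4,1)·p^3·(1−p)] / p^4 = 4·(1−p)/p = 100.0/68.6 = 1.4577
(1−p)/p = 1.4577/4 = 0.3644  ⇒  p = 1/(1 + 0.3644) = 0.7329
Zz-148: 73.3%, Zz-150: 26.7%.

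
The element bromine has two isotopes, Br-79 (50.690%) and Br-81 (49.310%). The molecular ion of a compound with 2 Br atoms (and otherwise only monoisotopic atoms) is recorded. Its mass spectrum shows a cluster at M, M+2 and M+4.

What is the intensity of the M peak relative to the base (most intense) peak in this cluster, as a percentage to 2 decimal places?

(0.50690 + 0.49310)^2 gives M 0.2569, M+2 0.4999, M+4 0.2431; the largest is M+2.
P(M+2) = C(2,1) × 0.50690^1 × 0.49310^1 = 2 × 0.5069 × 0.4931 = 0.499905 (base)
P(M) = C(2,0) × 0.50690^2 × 0.49310^0 = 1 × 0.25694761 × 1.0000 = 0.256948
Relative intensity = 0.256948 / 0.499905 × 100 = 51.40

51.40%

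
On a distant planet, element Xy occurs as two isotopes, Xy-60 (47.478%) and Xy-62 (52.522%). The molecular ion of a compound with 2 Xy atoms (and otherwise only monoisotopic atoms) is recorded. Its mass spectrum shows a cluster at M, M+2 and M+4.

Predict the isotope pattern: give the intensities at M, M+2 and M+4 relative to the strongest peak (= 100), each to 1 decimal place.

The 2 Xy atoms are independent, so intensities follow the terms of (0.47478 + 0.52522)^2.
P(M) = 0.47478^2 = 0.225416
P(M+2) = 2 × 0.47478^1 × 0.52522^1 = 0.498728
P(M+4) = 0.52522^2 = 0.275856
The M+2 peak is largest (0.498728); scaling to 100 gives 45.2 : 100.0 : 55.3.

45.2 : 100.0 : 55.3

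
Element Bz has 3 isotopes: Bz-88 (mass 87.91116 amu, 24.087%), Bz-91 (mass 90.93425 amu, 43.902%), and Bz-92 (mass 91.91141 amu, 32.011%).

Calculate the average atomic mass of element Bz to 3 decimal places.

90.519 amu

Weight each isotope mass by its fractional abundance: 0.24087 × 87.91116 + 0.43902 × 90.93425 + 0.32011 × 91.91141
= 21.175161 + 39.921954 + 29.421761 = 90.518876 amu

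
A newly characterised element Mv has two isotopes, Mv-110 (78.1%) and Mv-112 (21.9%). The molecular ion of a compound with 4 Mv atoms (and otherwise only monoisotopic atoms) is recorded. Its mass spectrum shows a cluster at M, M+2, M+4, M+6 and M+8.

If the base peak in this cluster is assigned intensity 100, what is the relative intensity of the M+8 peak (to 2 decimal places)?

0.55

Term probabilities: M 0.3721, M+2 0.4173, M+4 0.1755, M+6 0.0328, M+8 0.0023. Base peak = M+2.
P(M+2) = C(4,1) × 0.781^3 × 0.219^1 = 4 × 0.47637954 × 0.2190 = 0.417308 (base)
P(M+8) = C(4,4) × 0.781^0 × 0.219^4 = 1 × 1.0000 × 0.00230026 = 0.002300
Relative intensity = 0.002300 / 0.417308 × 100 = 0.55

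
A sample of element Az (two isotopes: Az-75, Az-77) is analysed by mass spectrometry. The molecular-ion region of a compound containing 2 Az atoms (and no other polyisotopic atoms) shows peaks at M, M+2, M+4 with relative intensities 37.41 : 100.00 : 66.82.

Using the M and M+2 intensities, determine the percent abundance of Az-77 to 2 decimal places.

57.20%

If p is the fraction of Az that is Az-75, then I(M+2)/I(M) = [C(2,1)·p^1·(1−p)] / p^2 = 2·(1−p)/p = 100.00/37.41 = 2.6731
(1−p)/p = 2.6731/2 = 1.3365  ⇒  p = 1/(1 + 1.3365) = 0.4280
Az-75: 42.80%, Az-77: 57.20%.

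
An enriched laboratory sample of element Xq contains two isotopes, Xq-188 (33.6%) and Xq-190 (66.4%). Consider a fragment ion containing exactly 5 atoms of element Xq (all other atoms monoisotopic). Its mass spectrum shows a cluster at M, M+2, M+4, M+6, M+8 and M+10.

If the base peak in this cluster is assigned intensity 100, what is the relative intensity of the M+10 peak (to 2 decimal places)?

39.05

Term probabilities: M 0.0043, M+2 0.0423, M+4 0.1672, M+6 0.3305, M+8 0.3266, M+10 0.1291. Base peak = M+6.
P(M+6) = C(5,3) × 0.336^2 × 0.664^3 = 10 × 0.112896 × 0.29275494 = 0.330509 (base)
P(M+10) = C(5,5) × 0.336^0 × 0.664^5 = 1 × 1.0000 × 0.12907448 = 0.129074
Relative intensity = 0.129074 / 0.330509 × 100 = 39.05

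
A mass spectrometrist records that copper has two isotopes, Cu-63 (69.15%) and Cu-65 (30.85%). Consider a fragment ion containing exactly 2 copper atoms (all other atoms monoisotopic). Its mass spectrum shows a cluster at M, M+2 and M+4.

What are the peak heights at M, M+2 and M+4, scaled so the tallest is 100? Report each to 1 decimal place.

The 2 Cu atoms are independent, so intensities follow the terms of (0.6915 + 0.3085)^2.
P(M) = 0.6915^2 = 0.478172
P(M+2) = 2 × 0.6915^1 × 0.3085^1 = 0.426656
P(M+4) = 0.3085^2 = 0.095172
The M peak is largest (0.478172); scaling to 100 gives 100.0 : 89.2 : 19.9.

100.0 : 89.2 : 19.9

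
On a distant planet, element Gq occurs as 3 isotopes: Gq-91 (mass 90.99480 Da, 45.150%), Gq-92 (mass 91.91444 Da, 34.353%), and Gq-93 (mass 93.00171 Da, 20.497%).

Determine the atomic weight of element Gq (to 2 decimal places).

Average mass = Σ (abundance × isotope mass) = 0.45150 × 90.99480 + 0.34353 × 91.91444 + 0.20497 × 93.00171
= 41.084152 + 31.575368 + 19.062560 = 91.722080 Da

91.72 Da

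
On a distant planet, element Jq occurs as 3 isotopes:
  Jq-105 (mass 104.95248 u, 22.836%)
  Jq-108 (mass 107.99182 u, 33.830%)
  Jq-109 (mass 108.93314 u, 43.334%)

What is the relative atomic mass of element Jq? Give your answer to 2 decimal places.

107.71 u

Average mass = Σ (abundance × isotope mass) = 0.22836 × 104.95248 + 0.33830 × 107.99182 + 0.43334 × 108.93314
= 23.966948 + 36.533633 + 47.205087 = 107.705668 u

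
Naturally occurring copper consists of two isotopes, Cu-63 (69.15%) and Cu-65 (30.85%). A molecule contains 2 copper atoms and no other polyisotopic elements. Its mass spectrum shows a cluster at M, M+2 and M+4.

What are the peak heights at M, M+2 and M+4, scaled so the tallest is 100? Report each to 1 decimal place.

Each Cu atom is independently Cu-63 (p = 0.6915) or Cu-65 (q = 0.3085); the cluster is the binomial expansion (p + q)^2.
P(M) = 0.6915^2 = 0.478172
P(M+2) = 2 × 0.6915^1 × 0.3085^1 = 0.426656
P(M+4) = 0.3085^2 = 0.095172
The M peak is largest (0.478172); scaling to 100 gives 100.0 : 89.2 : 19.9.

100.0 : 89.2 : 19.9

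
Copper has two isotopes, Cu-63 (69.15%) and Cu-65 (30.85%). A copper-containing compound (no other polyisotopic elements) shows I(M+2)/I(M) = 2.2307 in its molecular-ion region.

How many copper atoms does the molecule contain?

5

For n independent Cu atoms, I(M+2)/I(M) = n · (abundance Cu-65) / (abundance Cu-63) = n · 0.3085/0.6915.
n = 2.2307 × 0.6915/0.3085 = 5.00 ≈ 5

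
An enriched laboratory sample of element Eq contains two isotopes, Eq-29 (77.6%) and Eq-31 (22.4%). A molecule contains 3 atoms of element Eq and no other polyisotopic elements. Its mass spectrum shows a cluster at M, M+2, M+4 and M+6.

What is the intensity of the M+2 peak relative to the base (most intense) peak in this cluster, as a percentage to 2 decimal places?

Binomial terms of (0.776 + 0.224)^3: M 0.4673, M+2 0.4047, M+4 0.1168, M+6 0.0112 → M is the base peak.
P(M) = C(3,0) × 0.776^3 × 0.224^0 = 1 × 0.46728858 × 1.0000 = 0.467289 (base)
P(M+2) = C(3,1) × 0.776^2 × 0.224^1 = 3 × 0.602176 × 0.2240 = 0.404662
Relative intensity = 0.404662 / 0.467289 × 100 = 86.60

86.60%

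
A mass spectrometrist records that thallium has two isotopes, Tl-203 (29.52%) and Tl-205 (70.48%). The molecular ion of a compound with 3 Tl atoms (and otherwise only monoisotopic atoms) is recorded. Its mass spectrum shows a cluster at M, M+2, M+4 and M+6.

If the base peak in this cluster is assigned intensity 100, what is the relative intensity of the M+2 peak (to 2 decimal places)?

Term probabilities: M 0.0257, M+2 0.1843, M+4 0.4399, M+6 0.3501. Base peak = M+4.
P(M+4) = C(3,2) × 0.2952^1 × 0.7048^2 = 3 × 0.2952 × 0.49674304 = 0.439916 (base)
P(M+2) = C(3,1) × 0.2952^2 × 0.7048^1 = 3 × 0.08714304 × 0.7048 = 0.184255
Relative intensity = 0.184255 / 0.439916 × 100 = 41.88

41.88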